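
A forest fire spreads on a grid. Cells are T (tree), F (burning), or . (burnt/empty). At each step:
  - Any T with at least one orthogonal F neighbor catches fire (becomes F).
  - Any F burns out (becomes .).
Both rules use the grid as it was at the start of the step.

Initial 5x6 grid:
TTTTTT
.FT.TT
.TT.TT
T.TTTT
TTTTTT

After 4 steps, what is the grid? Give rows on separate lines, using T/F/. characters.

Step 1: 3 trees catch fire, 1 burn out
  TFTTTT
  ..F.TT
  .FT.TT
  T.TTTT
  TTTTTT
Step 2: 3 trees catch fire, 3 burn out
  F.FTTT
  ....TT
  ..F.TT
  T.TTTT
  TTTTTT
Step 3: 2 trees catch fire, 3 burn out
  ...FTT
  ....TT
  ....TT
  T.FTTT
  TTTTTT
Step 4: 3 trees catch fire, 2 burn out
  ....FT
  ....TT
  ....TT
  T..FTT
  TTFTTT

....FT
....TT
....TT
T..FTT
TTFTTT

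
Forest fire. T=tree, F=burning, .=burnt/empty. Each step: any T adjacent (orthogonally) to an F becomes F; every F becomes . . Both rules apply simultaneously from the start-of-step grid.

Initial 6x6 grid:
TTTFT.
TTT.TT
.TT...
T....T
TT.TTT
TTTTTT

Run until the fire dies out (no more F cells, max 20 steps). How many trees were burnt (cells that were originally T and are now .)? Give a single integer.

Answer: 11

Derivation:
Step 1: +2 fires, +1 burnt (F count now 2)
Step 2: +3 fires, +2 burnt (F count now 3)
Step 3: +4 fires, +3 burnt (F count now 4)
Step 4: +2 fires, +4 burnt (F count now 2)
Step 5: +0 fires, +2 burnt (F count now 0)
Fire out after step 5
Initially T: 24, now '.': 23
Total burnt (originally-T cells now '.'): 11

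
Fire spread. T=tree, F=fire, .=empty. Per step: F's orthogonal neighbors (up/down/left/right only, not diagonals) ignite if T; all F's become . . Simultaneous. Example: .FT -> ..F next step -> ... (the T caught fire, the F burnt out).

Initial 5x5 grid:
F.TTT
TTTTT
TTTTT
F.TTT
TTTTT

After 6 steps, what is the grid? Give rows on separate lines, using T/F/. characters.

Step 1: 3 trees catch fire, 2 burn out
  ..TTT
  FTTTT
  FTTTT
  ..TTT
  FTTTT
Step 2: 3 trees catch fire, 3 burn out
  ..TTT
  .FTTT
  .FTTT
  ..TTT
  .FTTT
Step 3: 3 trees catch fire, 3 burn out
  ..TTT
  ..FTT
  ..FTT
  ..TTT
  ..FTT
Step 4: 5 trees catch fire, 3 burn out
  ..FTT
  ...FT
  ...FT
  ..FTT
  ...FT
Step 5: 5 trees catch fire, 5 burn out
  ...FT
  ....F
  ....F
  ...FT
  ....F
Step 6: 2 trees catch fire, 5 burn out
  ....F
  .....
  .....
  ....F
  .....

....F
.....
.....
....F
.....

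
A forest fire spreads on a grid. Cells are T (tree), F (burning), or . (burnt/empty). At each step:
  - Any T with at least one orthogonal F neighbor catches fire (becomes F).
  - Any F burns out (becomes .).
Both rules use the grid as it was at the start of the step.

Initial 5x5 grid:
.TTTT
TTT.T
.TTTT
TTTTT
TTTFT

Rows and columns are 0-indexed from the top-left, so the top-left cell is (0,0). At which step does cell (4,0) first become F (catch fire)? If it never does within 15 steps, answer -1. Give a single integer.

Step 1: cell (4,0)='T' (+3 fires, +1 burnt)
Step 2: cell (4,0)='T' (+4 fires, +3 burnt)
Step 3: cell (4,0)='F' (+4 fires, +4 burnt)
  -> target ignites at step 3
Step 4: cell (4,0)='.' (+4 fires, +4 burnt)
Step 5: cell (4,0)='.' (+3 fires, +4 burnt)
Step 6: cell (4,0)='.' (+3 fires, +3 burnt)
Step 7: cell (4,0)='.' (+0 fires, +3 burnt)
  fire out at step 7

3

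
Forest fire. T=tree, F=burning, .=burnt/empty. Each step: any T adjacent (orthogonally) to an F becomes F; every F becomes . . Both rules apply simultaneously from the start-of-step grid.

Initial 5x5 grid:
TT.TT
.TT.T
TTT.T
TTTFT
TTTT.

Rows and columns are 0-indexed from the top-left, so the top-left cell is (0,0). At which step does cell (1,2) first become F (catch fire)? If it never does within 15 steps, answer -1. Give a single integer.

Step 1: cell (1,2)='T' (+3 fires, +1 burnt)
Step 2: cell (1,2)='T' (+4 fires, +3 burnt)
Step 3: cell (1,2)='F' (+5 fires, +4 burnt)
  -> target ignites at step 3
Step 4: cell (1,2)='.' (+4 fires, +5 burnt)
Step 5: cell (1,2)='.' (+2 fires, +4 burnt)
Step 6: cell (1,2)='.' (+1 fires, +2 burnt)
Step 7: cell (1,2)='.' (+0 fires, +1 burnt)
  fire out at step 7

3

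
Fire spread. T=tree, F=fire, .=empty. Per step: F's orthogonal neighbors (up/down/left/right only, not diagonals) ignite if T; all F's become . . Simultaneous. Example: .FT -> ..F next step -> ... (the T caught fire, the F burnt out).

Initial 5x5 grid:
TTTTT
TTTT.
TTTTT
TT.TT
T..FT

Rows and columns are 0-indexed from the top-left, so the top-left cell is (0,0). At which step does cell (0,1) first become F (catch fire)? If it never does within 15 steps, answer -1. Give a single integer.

Step 1: cell (0,1)='T' (+2 fires, +1 burnt)
Step 2: cell (0,1)='T' (+2 fires, +2 burnt)
Step 3: cell (0,1)='T' (+3 fires, +2 burnt)
Step 4: cell (0,1)='T' (+3 fires, +3 burnt)
Step 5: cell (0,1)='T' (+5 fires, +3 burnt)
Step 6: cell (0,1)='F' (+3 fires, +5 burnt)
  -> target ignites at step 6
Step 7: cell (0,1)='.' (+2 fires, +3 burnt)
Step 8: cell (0,1)='.' (+0 fires, +2 burnt)
  fire out at step 8

6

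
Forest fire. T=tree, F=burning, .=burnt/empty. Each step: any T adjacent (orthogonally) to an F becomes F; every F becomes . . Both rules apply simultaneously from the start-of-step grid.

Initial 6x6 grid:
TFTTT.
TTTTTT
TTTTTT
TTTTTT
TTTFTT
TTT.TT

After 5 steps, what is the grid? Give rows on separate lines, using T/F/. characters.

Step 1: 6 trees catch fire, 2 burn out
  F.FTT.
  TFTTTT
  TTTTTT
  TTTFTT
  TTF.FT
  TTT.TT
Step 2: 11 trees catch fire, 6 burn out
  ...FT.
  F.FTTT
  TFTFTT
  TTF.FT
  TF...F
  TTF.FT
Step 3: 10 trees catch fire, 11 burn out
  ....F.
  ...FTT
  F.F.FT
  TF...F
  F.....
  TF...F
Step 4: 4 trees catch fire, 10 burn out
  ......
  ....FT
  .....F
  F.....
  ......
  F.....
Step 5: 1 trees catch fire, 4 burn out
  ......
  .....F
  ......
  ......
  ......
  ......

......
.....F
......
......
......
......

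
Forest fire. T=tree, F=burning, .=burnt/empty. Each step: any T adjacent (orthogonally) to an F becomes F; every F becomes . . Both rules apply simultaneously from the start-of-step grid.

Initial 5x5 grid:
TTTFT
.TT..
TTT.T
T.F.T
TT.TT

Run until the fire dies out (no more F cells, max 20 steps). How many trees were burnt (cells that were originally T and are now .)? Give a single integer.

Answer: 12

Derivation:
Step 1: +3 fires, +2 burnt (F count now 3)
Step 2: +3 fires, +3 burnt (F count now 3)
Step 3: +3 fires, +3 burnt (F count now 3)
Step 4: +1 fires, +3 burnt (F count now 1)
Step 5: +1 fires, +1 burnt (F count now 1)
Step 6: +1 fires, +1 burnt (F count now 1)
Step 7: +0 fires, +1 burnt (F count now 0)
Fire out after step 7
Initially T: 16, now '.': 21
Total burnt (originally-T cells now '.'): 12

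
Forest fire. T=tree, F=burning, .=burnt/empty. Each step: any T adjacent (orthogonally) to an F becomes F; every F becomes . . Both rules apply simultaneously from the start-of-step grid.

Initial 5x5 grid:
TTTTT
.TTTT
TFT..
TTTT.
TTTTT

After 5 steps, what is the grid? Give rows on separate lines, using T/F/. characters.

Step 1: 4 trees catch fire, 1 burn out
  TTTTT
  .FTTT
  F.F..
  TFTT.
  TTTTT
Step 2: 5 trees catch fire, 4 burn out
  TFTTT
  ..FTT
  .....
  F.FT.
  TFTTT
Step 3: 6 trees catch fire, 5 burn out
  F.FTT
  ...FT
  .....
  ...F.
  F.FTT
Step 4: 3 trees catch fire, 6 burn out
  ...FT
  ....F
  .....
  .....
  ...FT
Step 5: 2 trees catch fire, 3 burn out
  ....F
  .....
  .....
  .....
  ....F

....F
.....
.....
.....
....F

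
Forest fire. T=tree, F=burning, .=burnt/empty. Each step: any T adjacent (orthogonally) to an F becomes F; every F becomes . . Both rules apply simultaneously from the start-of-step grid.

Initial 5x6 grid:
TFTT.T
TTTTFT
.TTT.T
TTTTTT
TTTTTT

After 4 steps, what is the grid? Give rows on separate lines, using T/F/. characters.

Step 1: 5 trees catch fire, 2 burn out
  F.FT.T
  TFTF.F
  .TTT.T
  TTTTTT
  TTTTTT
Step 2: 7 trees catch fire, 5 burn out
  ...F.F
  F.F...
  .FTF.F
  TTTTTT
  TTTTTT
Step 3: 4 trees catch fire, 7 burn out
  ......
  ......
  ..F...
  TFTFTF
  TTTTTT
Step 4: 6 trees catch fire, 4 burn out
  ......
  ......
  ......
  F.F.F.
  TFTFTF

......
......
......
F.F.F.
TFTFTF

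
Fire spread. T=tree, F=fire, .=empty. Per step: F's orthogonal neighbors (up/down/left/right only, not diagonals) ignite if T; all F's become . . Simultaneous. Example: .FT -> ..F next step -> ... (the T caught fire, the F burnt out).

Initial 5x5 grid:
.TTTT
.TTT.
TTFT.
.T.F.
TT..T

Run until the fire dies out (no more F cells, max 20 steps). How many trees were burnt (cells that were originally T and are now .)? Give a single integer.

Answer: 13

Derivation:
Step 1: +3 fires, +2 burnt (F count now 3)
Step 2: +5 fires, +3 burnt (F count now 5)
Step 3: +3 fires, +5 burnt (F count now 3)
Step 4: +2 fires, +3 burnt (F count now 2)
Step 5: +0 fires, +2 burnt (F count now 0)
Fire out after step 5
Initially T: 14, now '.': 24
Total burnt (originally-T cells now '.'): 13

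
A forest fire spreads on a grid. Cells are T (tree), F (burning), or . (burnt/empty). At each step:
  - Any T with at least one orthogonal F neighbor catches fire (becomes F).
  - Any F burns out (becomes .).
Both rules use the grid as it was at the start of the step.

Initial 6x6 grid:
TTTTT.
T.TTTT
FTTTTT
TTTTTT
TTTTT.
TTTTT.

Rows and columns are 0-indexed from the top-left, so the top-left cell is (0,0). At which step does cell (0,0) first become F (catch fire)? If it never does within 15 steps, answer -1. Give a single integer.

Step 1: cell (0,0)='T' (+3 fires, +1 burnt)
Step 2: cell (0,0)='F' (+4 fires, +3 burnt)
  -> target ignites at step 2
Step 3: cell (0,0)='.' (+6 fires, +4 burnt)
Step 4: cell (0,0)='.' (+6 fires, +6 burnt)
Step 5: cell (0,0)='.' (+6 fires, +6 burnt)
Step 6: cell (0,0)='.' (+5 fires, +6 burnt)
Step 7: cell (0,0)='.' (+1 fires, +5 burnt)
Step 8: cell (0,0)='.' (+0 fires, +1 burnt)
  fire out at step 8

2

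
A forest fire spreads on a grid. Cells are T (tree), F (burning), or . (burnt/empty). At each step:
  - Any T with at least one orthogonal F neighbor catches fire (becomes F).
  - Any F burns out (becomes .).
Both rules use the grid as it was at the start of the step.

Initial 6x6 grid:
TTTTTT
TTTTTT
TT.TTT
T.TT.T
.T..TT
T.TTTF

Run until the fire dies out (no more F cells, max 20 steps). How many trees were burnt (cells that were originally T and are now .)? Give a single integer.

Step 1: +2 fires, +1 burnt (F count now 2)
Step 2: +3 fires, +2 burnt (F count now 3)
Step 3: +2 fires, +3 burnt (F count now 2)
Step 4: +2 fires, +2 burnt (F count now 2)
Step 5: +3 fires, +2 burnt (F count now 3)
Step 6: +3 fires, +3 burnt (F count now 3)
Step 7: +3 fires, +3 burnt (F count now 3)
Step 8: +2 fires, +3 burnt (F count now 2)
Step 9: +3 fires, +2 burnt (F count now 3)
Step 10: +2 fires, +3 burnt (F count now 2)
Step 11: +1 fires, +2 burnt (F count now 1)
Step 12: +0 fires, +1 burnt (F count now 0)
Fire out after step 12
Initially T: 28, now '.': 34
Total burnt (originally-T cells now '.'): 26

Answer: 26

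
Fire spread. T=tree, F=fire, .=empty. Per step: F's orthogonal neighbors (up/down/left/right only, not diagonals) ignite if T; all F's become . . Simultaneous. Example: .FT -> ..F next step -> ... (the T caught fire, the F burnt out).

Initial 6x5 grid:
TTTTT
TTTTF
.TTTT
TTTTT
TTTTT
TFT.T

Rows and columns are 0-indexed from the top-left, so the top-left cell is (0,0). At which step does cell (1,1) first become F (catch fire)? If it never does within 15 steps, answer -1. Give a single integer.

Step 1: cell (1,1)='T' (+6 fires, +2 burnt)
Step 2: cell (1,1)='T' (+7 fires, +6 burnt)
Step 3: cell (1,1)='F' (+9 fires, +7 burnt)
  -> target ignites at step 3
Step 4: cell (1,1)='.' (+3 fires, +9 burnt)
Step 5: cell (1,1)='.' (+1 fires, +3 burnt)
Step 6: cell (1,1)='.' (+0 fires, +1 burnt)
  fire out at step 6

3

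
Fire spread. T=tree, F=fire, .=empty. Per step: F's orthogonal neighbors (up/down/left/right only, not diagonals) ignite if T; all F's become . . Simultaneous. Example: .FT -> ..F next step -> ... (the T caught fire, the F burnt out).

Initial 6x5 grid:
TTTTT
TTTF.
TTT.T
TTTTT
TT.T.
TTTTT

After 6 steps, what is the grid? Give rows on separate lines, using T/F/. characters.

Step 1: 2 trees catch fire, 1 burn out
  TTTFT
  TTF..
  TTT.T
  TTTTT
  TT.T.
  TTTTT
Step 2: 4 trees catch fire, 2 burn out
  TTF.F
  TF...
  TTF.T
  TTTTT
  TT.T.
  TTTTT
Step 3: 4 trees catch fire, 4 burn out
  TF...
  F....
  TF..T
  TTFTT
  TT.T.
  TTTTT
Step 4: 4 trees catch fire, 4 burn out
  F....
  .....
  F...T
  TF.FT
  TT.T.
  TTTTT
Step 5: 4 trees catch fire, 4 burn out
  .....
  .....
  ....T
  F...F
  TF.F.
  TTTTT
Step 6: 4 trees catch fire, 4 burn out
  .....
  .....
  ....F
  .....
  F....
  TFTFT

.....
.....
....F
.....
F....
TFTFT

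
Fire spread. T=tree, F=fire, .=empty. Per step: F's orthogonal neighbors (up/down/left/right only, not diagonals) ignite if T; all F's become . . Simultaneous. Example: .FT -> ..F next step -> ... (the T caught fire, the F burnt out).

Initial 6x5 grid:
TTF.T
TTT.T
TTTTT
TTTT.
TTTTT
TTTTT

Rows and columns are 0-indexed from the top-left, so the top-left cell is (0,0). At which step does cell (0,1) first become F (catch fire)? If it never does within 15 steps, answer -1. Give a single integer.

Step 1: cell (0,1)='F' (+2 fires, +1 burnt)
  -> target ignites at step 1
Step 2: cell (0,1)='.' (+3 fires, +2 burnt)
Step 3: cell (0,1)='.' (+4 fires, +3 burnt)
Step 4: cell (0,1)='.' (+5 fires, +4 burnt)
Step 5: cell (0,1)='.' (+5 fires, +5 burnt)
Step 6: cell (0,1)='.' (+5 fires, +5 burnt)
Step 7: cell (0,1)='.' (+2 fires, +5 burnt)
Step 8: cell (0,1)='.' (+0 fires, +2 burnt)
  fire out at step 8

1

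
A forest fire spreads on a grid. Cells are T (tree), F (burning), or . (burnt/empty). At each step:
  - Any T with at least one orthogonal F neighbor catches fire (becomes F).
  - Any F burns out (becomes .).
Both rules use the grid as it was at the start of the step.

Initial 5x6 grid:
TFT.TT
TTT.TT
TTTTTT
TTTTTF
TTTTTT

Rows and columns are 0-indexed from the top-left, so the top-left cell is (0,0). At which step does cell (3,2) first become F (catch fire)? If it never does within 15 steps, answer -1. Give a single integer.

Step 1: cell (3,2)='T' (+6 fires, +2 burnt)
Step 2: cell (3,2)='T' (+7 fires, +6 burnt)
Step 3: cell (3,2)='F' (+8 fires, +7 burnt)
  -> target ignites at step 3
Step 4: cell (3,2)='.' (+4 fires, +8 burnt)
Step 5: cell (3,2)='.' (+1 fires, +4 burnt)
Step 6: cell (3,2)='.' (+0 fires, +1 burnt)
  fire out at step 6

3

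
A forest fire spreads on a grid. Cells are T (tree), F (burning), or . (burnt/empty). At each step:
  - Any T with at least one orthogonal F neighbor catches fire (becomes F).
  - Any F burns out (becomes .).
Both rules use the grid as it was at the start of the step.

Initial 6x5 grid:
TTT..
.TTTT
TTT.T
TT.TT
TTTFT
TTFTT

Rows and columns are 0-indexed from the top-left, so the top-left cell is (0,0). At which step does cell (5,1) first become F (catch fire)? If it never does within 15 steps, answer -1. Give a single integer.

Step 1: cell (5,1)='F' (+5 fires, +2 burnt)
  -> target ignites at step 1
Step 2: cell (5,1)='.' (+4 fires, +5 burnt)
Step 3: cell (5,1)='.' (+3 fires, +4 burnt)
Step 4: cell (5,1)='.' (+3 fires, +3 burnt)
Step 5: cell (5,1)='.' (+4 fires, +3 burnt)
Step 6: cell (5,1)='.' (+2 fires, +4 burnt)
Step 7: cell (5,1)='.' (+2 fires, +2 burnt)
Step 8: cell (5,1)='.' (+0 fires, +2 burnt)
  fire out at step 8

1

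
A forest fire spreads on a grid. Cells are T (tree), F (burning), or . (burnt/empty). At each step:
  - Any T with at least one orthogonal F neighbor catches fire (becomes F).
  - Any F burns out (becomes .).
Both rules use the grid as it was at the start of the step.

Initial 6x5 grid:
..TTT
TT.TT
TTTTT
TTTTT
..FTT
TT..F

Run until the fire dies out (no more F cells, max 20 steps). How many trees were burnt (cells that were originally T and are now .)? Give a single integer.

Answer: 19

Derivation:
Step 1: +3 fires, +2 burnt (F count now 3)
Step 2: +4 fires, +3 burnt (F count now 4)
Step 3: +4 fires, +4 burnt (F count now 4)
Step 4: +4 fires, +4 burnt (F count now 4)
Step 5: +3 fires, +4 burnt (F count now 3)
Step 6: +1 fires, +3 burnt (F count now 1)
Step 7: +0 fires, +1 burnt (F count now 0)
Fire out after step 7
Initially T: 21, now '.': 28
Total burnt (originally-T cells now '.'): 19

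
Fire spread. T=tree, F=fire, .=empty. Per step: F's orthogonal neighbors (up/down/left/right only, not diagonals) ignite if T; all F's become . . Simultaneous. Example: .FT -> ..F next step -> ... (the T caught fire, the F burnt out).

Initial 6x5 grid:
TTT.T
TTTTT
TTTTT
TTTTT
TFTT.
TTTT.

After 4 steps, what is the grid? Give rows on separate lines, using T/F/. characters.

Step 1: 4 trees catch fire, 1 burn out
  TTT.T
  TTTTT
  TTTTT
  TFTTT
  F.FT.
  TFTT.
Step 2: 6 trees catch fire, 4 burn out
  TTT.T
  TTTTT
  TFTTT
  F.FTT
  ...F.
  F.FT.
Step 3: 5 trees catch fire, 6 burn out
  TTT.T
  TFTTT
  F.FTT
  ...FT
  .....
  ...F.
Step 4: 5 trees catch fire, 5 burn out
  TFT.T
  F.FTT
  ...FT
  ....F
  .....
  .....

TFT.T
F.FTT
...FT
....F
.....
.....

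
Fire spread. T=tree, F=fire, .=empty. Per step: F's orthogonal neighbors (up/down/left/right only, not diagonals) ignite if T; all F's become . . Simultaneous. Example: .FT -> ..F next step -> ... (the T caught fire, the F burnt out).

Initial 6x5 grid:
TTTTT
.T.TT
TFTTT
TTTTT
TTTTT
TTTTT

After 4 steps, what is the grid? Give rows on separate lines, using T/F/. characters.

Step 1: 4 trees catch fire, 1 burn out
  TTTTT
  .F.TT
  F.FTT
  TFTTT
  TTTTT
  TTTTT
Step 2: 5 trees catch fire, 4 burn out
  TFTTT
  ...TT
  ...FT
  F.FTT
  TFTTT
  TTTTT
Step 3: 8 trees catch fire, 5 burn out
  F.FTT
  ...FT
  ....F
  ...FT
  F.FTT
  TFTTT
Step 4: 6 trees catch fire, 8 burn out
  ...FT
  ....F
  .....
  ....F
  ...FT
  F.FTT

...FT
....F
.....
....F
...FT
F.FTT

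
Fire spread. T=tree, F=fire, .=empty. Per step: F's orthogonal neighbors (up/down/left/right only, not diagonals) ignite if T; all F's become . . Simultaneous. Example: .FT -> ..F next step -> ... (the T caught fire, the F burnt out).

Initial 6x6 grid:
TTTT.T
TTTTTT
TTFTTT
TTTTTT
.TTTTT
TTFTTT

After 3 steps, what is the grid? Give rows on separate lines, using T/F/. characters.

Step 1: 7 trees catch fire, 2 burn out
  TTTT.T
  TTFTTT
  TF.FTT
  TTFTTT
  .TFTTT
  TF.FTT
Step 2: 11 trees catch fire, 7 burn out
  TTFT.T
  TF.FTT
  F...FT
  TF.FTT
  .F.FTT
  F...FT
Step 3: 9 trees catch fire, 11 burn out
  TF.F.T
  F...FT
  .....F
  F...FT
  ....FT
  .....F

TF.F.T
F...FT
.....F
F...FT
....FT
.....F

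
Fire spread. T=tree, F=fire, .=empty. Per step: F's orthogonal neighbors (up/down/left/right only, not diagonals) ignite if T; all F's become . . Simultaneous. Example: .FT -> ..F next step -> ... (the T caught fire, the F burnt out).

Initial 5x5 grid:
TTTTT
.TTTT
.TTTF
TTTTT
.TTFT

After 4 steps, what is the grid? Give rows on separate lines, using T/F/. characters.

Step 1: 6 trees catch fire, 2 burn out
  TTTTT
  .TTTF
  .TTF.
  TTTFF
  .TF.F
Step 2: 5 trees catch fire, 6 burn out
  TTTTF
  .TTF.
  .TF..
  TTF..
  .F...
Step 3: 4 trees catch fire, 5 burn out
  TTTF.
  .TF..
  .F...
  TF...
  .....
Step 4: 3 trees catch fire, 4 burn out
  TTF..
  .F...
  .....
  F....
  .....

TTF..
.F...
.....
F....
.....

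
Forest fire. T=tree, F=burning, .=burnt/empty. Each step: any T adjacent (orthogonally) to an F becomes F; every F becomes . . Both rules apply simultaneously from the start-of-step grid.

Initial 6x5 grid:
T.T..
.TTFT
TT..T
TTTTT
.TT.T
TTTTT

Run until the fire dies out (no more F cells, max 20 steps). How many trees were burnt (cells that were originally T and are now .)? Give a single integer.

Answer: 20

Derivation:
Step 1: +2 fires, +1 burnt (F count now 2)
Step 2: +3 fires, +2 burnt (F count now 3)
Step 3: +2 fires, +3 burnt (F count now 2)
Step 4: +4 fires, +2 burnt (F count now 4)
Step 5: +4 fires, +4 burnt (F count now 4)
Step 6: +3 fires, +4 burnt (F count now 3)
Step 7: +2 fires, +3 burnt (F count now 2)
Step 8: +0 fires, +2 burnt (F count now 0)
Fire out after step 8
Initially T: 21, now '.': 29
Total burnt (originally-T cells now '.'): 20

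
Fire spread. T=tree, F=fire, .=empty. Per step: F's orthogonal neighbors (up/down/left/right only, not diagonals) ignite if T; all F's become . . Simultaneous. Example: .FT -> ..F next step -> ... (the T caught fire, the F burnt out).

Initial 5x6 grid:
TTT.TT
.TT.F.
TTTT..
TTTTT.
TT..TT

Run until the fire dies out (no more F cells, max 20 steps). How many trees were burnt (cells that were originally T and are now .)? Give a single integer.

Answer: 2

Derivation:
Step 1: +1 fires, +1 burnt (F count now 1)
Step 2: +1 fires, +1 burnt (F count now 1)
Step 3: +0 fires, +1 burnt (F count now 0)
Fire out after step 3
Initially T: 20, now '.': 12
Total burnt (originally-T cells now '.'): 2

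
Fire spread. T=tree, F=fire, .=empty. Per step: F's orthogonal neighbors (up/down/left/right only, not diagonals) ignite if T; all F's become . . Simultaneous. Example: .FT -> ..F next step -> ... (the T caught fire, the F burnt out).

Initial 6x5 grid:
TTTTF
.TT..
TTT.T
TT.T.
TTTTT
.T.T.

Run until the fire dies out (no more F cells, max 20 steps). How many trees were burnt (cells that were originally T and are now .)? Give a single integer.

Step 1: +1 fires, +1 burnt (F count now 1)
Step 2: +1 fires, +1 burnt (F count now 1)
Step 3: +2 fires, +1 burnt (F count now 2)
Step 4: +3 fires, +2 burnt (F count now 3)
Step 5: +1 fires, +3 burnt (F count now 1)
Step 6: +2 fires, +1 burnt (F count now 2)
Step 7: +2 fires, +2 burnt (F count now 2)
Step 8: +3 fires, +2 burnt (F count now 3)
Step 9: +1 fires, +3 burnt (F count now 1)
Step 10: +3 fires, +1 burnt (F count now 3)
Step 11: +0 fires, +3 burnt (F count now 0)
Fire out after step 11
Initially T: 20, now '.': 29
Total burnt (originally-T cells now '.'): 19

Answer: 19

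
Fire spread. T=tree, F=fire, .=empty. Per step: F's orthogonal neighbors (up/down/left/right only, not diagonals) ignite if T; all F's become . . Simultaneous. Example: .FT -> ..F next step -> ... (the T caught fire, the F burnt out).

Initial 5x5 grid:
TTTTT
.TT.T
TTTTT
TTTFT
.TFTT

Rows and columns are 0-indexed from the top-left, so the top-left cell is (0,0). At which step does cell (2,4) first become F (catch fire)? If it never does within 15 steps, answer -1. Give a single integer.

Step 1: cell (2,4)='T' (+5 fires, +2 burnt)
Step 2: cell (2,4)='F' (+4 fires, +5 burnt)
  -> target ignites at step 2
Step 3: cell (2,4)='.' (+4 fires, +4 burnt)
Step 4: cell (2,4)='.' (+4 fires, +4 burnt)
Step 5: cell (2,4)='.' (+2 fires, +4 burnt)
Step 6: cell (2,4)='.' (+1 fires, +2 burnt)
Step 7: cell (2,4)='.' (+0 fires, +1 burnt)
  fire out at step 7

2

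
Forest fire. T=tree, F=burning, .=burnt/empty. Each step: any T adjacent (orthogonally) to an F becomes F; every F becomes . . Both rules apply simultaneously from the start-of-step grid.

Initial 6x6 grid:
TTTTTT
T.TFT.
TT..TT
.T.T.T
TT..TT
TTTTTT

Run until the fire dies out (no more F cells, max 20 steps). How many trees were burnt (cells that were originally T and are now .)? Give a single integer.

Answer: 25

Derivation:
Step 1: +3 fires, +1 burnt (F count now 3)
Step 2: +3 fires, +3 burnt (F count now 3)
Step 3: +3 fires, +3 burnt (F count now 3)
Step 4: +2 fires, +3 burnt (F count now 2)
Step 5: +2 fires, +2 burnt (F count now 2)
Step 6: +3 fires, +2 burnt (F count now 3)
Step 7: +2 fires, +3 burnt (F count now 2)
Step 8: +2 fires, +2 burnt (F count now 2)
Step 9: +2 fires, +2 burnt (F count now 2)
Step 10: +2 fires, +2 burnt (F count now 2)
Step 11: +1 fires, +2 burnt (F count now 1)
Step 12: +0 fires, +1 burnt (F count now 0)
Fire out after step 12
Initially T: 26, now '.': 35
Total burnt (originally-T cells now '.'): 25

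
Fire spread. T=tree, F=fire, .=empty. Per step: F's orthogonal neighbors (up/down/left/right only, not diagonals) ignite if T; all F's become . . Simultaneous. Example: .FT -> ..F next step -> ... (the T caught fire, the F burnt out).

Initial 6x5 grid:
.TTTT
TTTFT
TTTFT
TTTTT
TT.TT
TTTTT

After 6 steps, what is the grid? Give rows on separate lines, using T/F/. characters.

Step 1: 6 trees catch fire, 2 burn out
  .TTFT
  TTF.F
  TTF.F
  TTTFT
  TT.TT
  TTTTT
Step 2: 7 trees catch fire, 6 burn out
  .TF.F
  TF...
  TF...
  TTF.F
  TT.FT
  TTTTT
Step 3: 6 trees catch fire, 7 burn out
  .F...
  F....
  F....
  TF...
  TT..F
  TTTFT
Step 4: 4 trees catch fire, 6 burn out
  .....
  .....
  .....
  F....
  TF...
  TTF.F
Step 5: 2 trees catch fire, 4 burn out
  .....
  .....
  .....
  .....
  F....
  TF...
Step 6: 1 trees catch fire, 2 burn out
  .....
  .....
  .....
  .....
  .....
  F....

.....
.....
.....
.....
.....
F....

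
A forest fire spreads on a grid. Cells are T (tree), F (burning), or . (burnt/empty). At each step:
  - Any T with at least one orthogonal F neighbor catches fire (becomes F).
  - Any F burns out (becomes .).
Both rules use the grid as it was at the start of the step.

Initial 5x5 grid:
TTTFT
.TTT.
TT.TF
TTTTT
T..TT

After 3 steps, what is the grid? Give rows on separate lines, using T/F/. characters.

Step 1: 5 trees catch fire, 2 burn out
  TTF.F
  .TTF.
  TT.F.
  TTTTF
  T..TT
Step 2: 4 trees catch fire, 5 burn out
  TF...
  .TF..
  TT...
  TTTF.
  T..TF
Step 3: 4 trees catch fire, 4 burn out
  F....
  .F...
  TT...
  TTF..
  T..F.

F....
.F...
TT...
TTF..
T..F.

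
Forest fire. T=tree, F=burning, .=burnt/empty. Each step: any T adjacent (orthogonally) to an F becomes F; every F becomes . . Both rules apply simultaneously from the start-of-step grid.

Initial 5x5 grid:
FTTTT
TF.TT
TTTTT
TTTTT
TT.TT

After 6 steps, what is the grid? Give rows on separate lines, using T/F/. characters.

Step 1: 3 trees catch fire, 2 burn out
  .FTTT
  F..TT
  TFTTT
  TTTTT
  TT.TT
Step 2: 4 trees catch fire, 3 burn out
  ..FTT
  ...TT
  F.FTT
  TFTTT
  TT.TT
Step 3: 5 trees catch fire, 4 burn out
  ...FT
  ...TT
  ...FT
  F.FTT
  TF.TT
Step 4: 5 trees catch fire, 5 burn out
  ....F
  ...FT
  ....F
  ...FT
  F..TT
Step 5: 3 trees catch fire, 5 burn out
  .....
  ....F
  .....
  ....F
  ...FT
Step 6: 1 trees catch fire, 3 burn out
  .....
  .....
  .....
  .....
  ....F

.....
.....
.....
.....
....F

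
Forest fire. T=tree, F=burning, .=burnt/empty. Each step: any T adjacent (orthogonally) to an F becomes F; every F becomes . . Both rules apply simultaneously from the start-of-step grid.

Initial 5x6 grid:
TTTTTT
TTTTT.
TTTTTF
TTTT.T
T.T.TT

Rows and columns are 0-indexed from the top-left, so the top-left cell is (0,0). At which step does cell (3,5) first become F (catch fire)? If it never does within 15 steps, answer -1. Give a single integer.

Step 1: cell (3,5)='F' (+2 fires, +1 burnt)
  -> target ignites at step 1
Step 2: cell (3,5)='.' (+3 fires, +2 burnt)
Step 3: cell (3,5)='.' (+5 fires, +3 burnt)
Step 4: cell (3,5)='.' (+5 fires, +5 burnt)
Step 5: cell (3,5)='.' (+5 fires, +5 burnt)
Step 6: cell (3,5)='.' (+3 fires, +5 burnt)
Step 7: cell (3,5)='.' (+2 fires, +3 burnt)
Step 8: cell (3,5)='.' (+0 fires, +2 burnt)
  fire out at step 8

1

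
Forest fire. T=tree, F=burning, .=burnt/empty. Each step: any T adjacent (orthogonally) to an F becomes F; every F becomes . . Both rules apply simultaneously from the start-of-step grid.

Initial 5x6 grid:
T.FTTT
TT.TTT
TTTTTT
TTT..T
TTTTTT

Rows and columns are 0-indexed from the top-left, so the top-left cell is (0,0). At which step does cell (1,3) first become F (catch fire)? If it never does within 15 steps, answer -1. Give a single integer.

Step 1: cell (1,3)='T' (+1 fires, +1 burnt)
Step 2: cell (1,3)='F' (+2 fires, +1 burnt)
  -> target ignites at step 2
Step 3: cell (1,3)='.' (+3 fires, +2 burnt)
Step 4: cell (1,3)='.' (+3 fires, +3 burnt)
Step 5: cell (1,3)='.' (+3 fires, +3 burnt)
Step 6: cell (1,3)='.' (+5 fires, +3 burnt)
Step 7: cell (1,3)='.' (+5 fires, +5 burnt)
Step 8: cell (1,3)='.' (+3 fires, +5 burnt)
Step 9: cell (1,3)='.' (+0 fires, +3 burnt)
  fire out at step 9

2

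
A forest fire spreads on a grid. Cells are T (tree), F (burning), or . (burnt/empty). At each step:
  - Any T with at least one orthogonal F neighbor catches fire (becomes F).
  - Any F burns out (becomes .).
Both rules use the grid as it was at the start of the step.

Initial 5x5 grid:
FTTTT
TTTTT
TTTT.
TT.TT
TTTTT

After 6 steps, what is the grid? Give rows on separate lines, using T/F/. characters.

Step 1: 2 trees catch fire, 1 burn out
  .FTTT
  FTTTT
  TTTT.
  TT.TT
  TTTTT
Step 2: 3 trees catch fire, 2 burn out
  ..FTT
  .FTTT
  FTTT.
  TT.TT
  TTTTT
Step 3: 4 trees catch fire, 3 burn out
  ...FT
  ..FTT
  .FTT.
  FT.TT
  TTTTT
Step 4: 5 trees catch fire, 4 burn out
  ....F
  ...FT
  ..FT.
  .F.TT
  FTTTT
Step 5: 3 trees catch fire, 5 burn out
  .....
  ....F
  ...F.
  ...TT
  .FTTT
Step 6: 2 trees catch fire, 3 burn out
  .....
  .....
  .....
  ...FT
  ..FTT

.....
.....
.....
...FT
..FTT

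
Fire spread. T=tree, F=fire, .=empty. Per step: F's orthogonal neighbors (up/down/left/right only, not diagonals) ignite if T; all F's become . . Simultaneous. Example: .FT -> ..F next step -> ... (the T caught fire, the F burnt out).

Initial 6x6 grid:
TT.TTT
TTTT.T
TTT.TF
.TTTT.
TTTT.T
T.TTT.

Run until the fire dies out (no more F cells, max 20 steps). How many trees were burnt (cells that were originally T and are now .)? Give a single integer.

Answer: 26

Derivation:
Step 1: +2 fires, +1 burnt (F count now 2)
Step 2: +2 fires, +2 burnt (F count now 2)
Step 3: +2 fires, +2 burnt (F count now 2)
Step 4: +3 fires, +2 burnt (F count now 3)
Step 5: +5 fires, +3 burnt (F count now 5)
Step 6: +5 fires, +5 burnt (F count now 5)
Step 7: +3 fires, +5 burnt (F count now 3)
Step 8: +3 fires, +3 burnt (F count now 3)
Step 9: +1 fires, +3 burnt (F count now 1)
Step 10: +0 fires, +1 burnt (F count now 0)
Fire out after step 10
Initially T: 27, now '.': 35
Total burnt (originally-T cells now '.'): 26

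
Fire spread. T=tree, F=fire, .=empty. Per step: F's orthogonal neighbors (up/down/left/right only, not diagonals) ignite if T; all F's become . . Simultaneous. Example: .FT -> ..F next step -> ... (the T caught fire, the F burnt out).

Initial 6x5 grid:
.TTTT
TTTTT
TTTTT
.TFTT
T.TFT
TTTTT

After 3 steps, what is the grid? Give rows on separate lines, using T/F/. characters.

Step 1: 6 trees catch fire, 2 burn out
  .TTTT
  TTTTT
  TTFTT
  .F.FT
  T.F.F
  TTTFT
Step 2: 6 trees catch fire, 6 burn out
  .TTTT
  TTFTT
  TF.FT
  ....F
  T....
  TTF.F
Step 3: 6 trees catch fire, 6 burn out
  .TFTT
  TF.FT
  F...F
  .....
  T....
  TF...

.TFTT
TF.FT
F...F
.....
T....
TF...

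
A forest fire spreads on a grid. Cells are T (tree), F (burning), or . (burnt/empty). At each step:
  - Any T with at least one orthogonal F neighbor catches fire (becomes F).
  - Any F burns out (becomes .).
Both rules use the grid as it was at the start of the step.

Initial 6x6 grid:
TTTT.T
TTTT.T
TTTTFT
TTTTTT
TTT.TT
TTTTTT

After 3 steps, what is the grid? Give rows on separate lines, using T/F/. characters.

Step 1: 3 trees catch fire, 1 burn out
  TTTT.T
  TTTT.T
  TTTF.F
  TTTTFT
  TTT.TT
  TTTTTT
Step 2: 6 trees catch fire, 3 burn out
  TTTT.T
  TTTF.F
  TTF...
  TTTF.F
  TTT.FT
  TTTTTT
Step 3: 7 trees catch fire, 6 burn out
  TTTF.F
  TTF...
  TF....
  TTF...
  TTT..F
  TTTTFT

TTTF.F
TTF...
TF....
TTF...
TTT..F
TTTTFT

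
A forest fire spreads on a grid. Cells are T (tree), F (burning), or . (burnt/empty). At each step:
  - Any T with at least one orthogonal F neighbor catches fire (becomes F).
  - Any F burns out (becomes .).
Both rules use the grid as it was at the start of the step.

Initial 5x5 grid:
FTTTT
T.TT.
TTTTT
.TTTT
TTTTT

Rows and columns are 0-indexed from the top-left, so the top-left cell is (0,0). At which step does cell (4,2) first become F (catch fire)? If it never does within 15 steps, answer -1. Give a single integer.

Step 1: cell (4,2)='T' (+2 fires, +1 burnt)
Step 2: cell (4,2)='T' (+2 fires, +2 burnt)
Step 3: cell (4,2)='T' (+3 fires, +2 burnt)
Step 4: cell (4,2)='T' (+4 fires, +3 burnt)
Step 5: cell (4,2)='T' (+3 fires, +4 burnt)
Step 6: cell (4,2)='F' (+4 fires, +3 burnt)
  -> target ignites at step 6
Step 7: cell (4,2)='.' (+2 fires, +4 burnt)
Step 8: cell (4,2)='.' (+1 fires, +2 burnt)
Step 9: cell (4,2)='.' (+0 fires, +1 burnt)
  fire out at step 9

6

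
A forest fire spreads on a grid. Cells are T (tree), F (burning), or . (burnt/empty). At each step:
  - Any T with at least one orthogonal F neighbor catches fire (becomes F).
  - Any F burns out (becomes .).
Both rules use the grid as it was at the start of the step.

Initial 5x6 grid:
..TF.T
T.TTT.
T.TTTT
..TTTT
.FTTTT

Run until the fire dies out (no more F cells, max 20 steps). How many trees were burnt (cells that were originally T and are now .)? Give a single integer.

Step 1: +3 fires, +2 burnt (F count now 3)
Step 2: +5 fires, +3 burnt (F count now 5)
Step 3: +4 fires, +5 burnt (F count now 4)
Step 4: +3 fires, +4 burnt (F count now 3)
Step 5: +1 fires, +3 burnt (F count now 1)
Step 6: +0 fires, +1 burnt (F count now 0)
Fire out after step 6
Initially T: 19, now '.': 27
Total burnt (originally-T cells now '.'): 16

Answer: 16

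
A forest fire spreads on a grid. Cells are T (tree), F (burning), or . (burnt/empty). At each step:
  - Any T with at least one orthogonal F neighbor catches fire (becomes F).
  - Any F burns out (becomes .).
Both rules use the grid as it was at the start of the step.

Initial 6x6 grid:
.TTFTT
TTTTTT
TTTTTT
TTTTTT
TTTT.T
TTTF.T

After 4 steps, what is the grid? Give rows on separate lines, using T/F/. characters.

Step 1: 5 trees catch fire, 2 burn out
  .TF.FT
  TTTFTT
  TTTTTT
  TTTTTT
  TTTF.T
  TTF..T
Step 2: 8 trees catch fire, 5 burn out
  .F...F
  TTF.FT
  TTTFTT
  TTTFTT
  TTF..T
  TF...T
Step 3: 8 trees catch fire, 8 burn out
  ......
  TF...F
  TTF.FT
  TTF.FT
  TF...T
  F....T
Step 4: 6 trees catch fire, 8 burn out
  ......
  F.....
  TF...F
  TF...F
  F....T
  .....T

......
F.....
TF...F
TF...F
F....T
.....T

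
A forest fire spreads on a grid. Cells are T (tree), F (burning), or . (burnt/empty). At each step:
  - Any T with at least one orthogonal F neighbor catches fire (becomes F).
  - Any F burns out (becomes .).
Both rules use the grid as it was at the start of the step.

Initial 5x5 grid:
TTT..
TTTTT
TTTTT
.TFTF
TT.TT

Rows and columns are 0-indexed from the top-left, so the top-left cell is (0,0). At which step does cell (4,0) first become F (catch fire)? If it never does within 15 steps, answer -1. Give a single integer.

Step 1: cell (4,0)='T' (+5 fires, +2 burnt)
Step 2: cell (4,0)='T' (+6 fires, +5 burnt)
Step 3: cell (4,0)='F' (+5 fires, +6 burnt)
  -> target ignites at step 3
Step 4: cell (4,0)='.' (+2 fires, +5 burnt)
Step 5: cell (4,0)='.' (+1 fires, +2 burnt)
Step 6: cell (4,0)='.' (+0 fires, +1 burnt)
  fire out at step 6

3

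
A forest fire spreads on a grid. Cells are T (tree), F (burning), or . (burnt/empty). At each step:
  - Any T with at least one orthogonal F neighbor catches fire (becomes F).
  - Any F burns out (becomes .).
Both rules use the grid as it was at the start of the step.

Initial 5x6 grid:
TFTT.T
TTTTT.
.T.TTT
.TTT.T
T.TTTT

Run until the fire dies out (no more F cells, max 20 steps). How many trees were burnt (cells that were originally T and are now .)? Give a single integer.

Answer: 20

Derivation:
Step 1: +3 fires, +1 burnt (F count now 3)
Step 2: +4 fires, +3 burnt (F count now 4)
Step 3: +2 fires, +4 burnt (F count now 2)
Step 4: +3 fires, +2 burnt (F count now 3)
Step 5: +3 fires, +3 burnt (F count now 3)
Step 6: +2 fires, +3 burnt (F count now 2)
Step 7: +2 fires, +2 burnt (F count now 2)
Step 8: +1 fires, +2 burnt (F count now 1)
Step 9: +0 fires, +1 burnt (F count now 0)
Fire out after step 9
Initially T: 22, now '.': 28
Total burnt (originally-T cells now '.'): 20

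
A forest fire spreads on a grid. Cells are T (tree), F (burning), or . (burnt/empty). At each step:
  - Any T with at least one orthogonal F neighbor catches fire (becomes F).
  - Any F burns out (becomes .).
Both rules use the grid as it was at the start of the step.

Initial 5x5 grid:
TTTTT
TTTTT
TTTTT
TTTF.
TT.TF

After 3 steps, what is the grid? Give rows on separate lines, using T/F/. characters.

Step 1: 3 trees catch fire, 2 burn out
  TTTTT
  TTTTT
  TTTFT
  TTF..
  TT.F.
Step 2: 4 trees catch fire, 3 burn out
  TTTTT
  TTTFT
  TTF.F
  TF...
  TT...
Step 3: 6 trees catch fire, 4 burn out
  TTTFT
  TTF.F
  TF...
  F....
  TF...

TTTFT
TTF.F
TF...
F....
TF...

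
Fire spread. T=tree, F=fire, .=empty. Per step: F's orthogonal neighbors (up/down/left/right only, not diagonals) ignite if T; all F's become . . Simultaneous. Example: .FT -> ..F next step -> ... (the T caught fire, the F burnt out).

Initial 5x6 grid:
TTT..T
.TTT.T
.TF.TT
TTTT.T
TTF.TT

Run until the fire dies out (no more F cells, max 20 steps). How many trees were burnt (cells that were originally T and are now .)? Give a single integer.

Answer: 13

Derivation:
Step 1: +4 fires, +2 burnt (F count now 4)
Step 2: +6 fires, +4 burnt (F count now 6)
Step 3: +2 fires, +6 burnt (F count now 2)
Step 4: +1 fires, +2 burnt (F count now 1)
Step 5: +0 fires, +1 burnt (F count now 0)
Fire out after step 5
Initially T: 20, now '.': 23
Total burnt (originally-T cells now '.'): 13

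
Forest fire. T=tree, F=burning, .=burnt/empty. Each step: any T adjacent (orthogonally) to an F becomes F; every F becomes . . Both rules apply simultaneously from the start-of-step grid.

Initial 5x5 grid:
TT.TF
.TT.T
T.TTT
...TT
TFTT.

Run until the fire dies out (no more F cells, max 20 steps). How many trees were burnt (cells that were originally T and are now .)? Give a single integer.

Answer: 14

Derivation:
Step 1: +4 fires, +2 burnt (F count now 4)
Step 2: +2 fires, +4 burnt (F count now 2)
Step 3: +3 fires, +2 burnt (F count now 3)
Step 4: +1 fires, +3 burnt (F count now 1)
Step 5: +1 fires, +1 burnt (F count now 1)
Step 6: +1 fires, +1 burnt (F count now 1)
Step 7: +1 fires, +1 burnt (F count now 1)
Step 8: +1 fires, +1 burnt (F count now 1)
Step 9: +0 fires, +1 burnt (F count now 0)
Fire out after step 9
Initially T: 15, now '.': 24
Total burnt (originally-T cells now '.'): 14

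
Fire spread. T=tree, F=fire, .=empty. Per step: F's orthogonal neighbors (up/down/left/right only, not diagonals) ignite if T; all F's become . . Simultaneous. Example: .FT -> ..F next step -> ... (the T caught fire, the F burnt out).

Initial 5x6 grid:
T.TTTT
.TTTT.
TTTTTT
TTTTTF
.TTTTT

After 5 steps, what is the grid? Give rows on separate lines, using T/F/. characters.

Step 1: 3 trees catch fire, 1 burn out
  T.TTTT
  .TTTT.
  TTTTTF
  TTTTF.
  .TTTTF
Step 2: 3 trees catch fire, 3 burn out
  T.TTTT
  .TTTT.
  TTTTF.
  TTTF..
  .TTTF.
Step 3: 4 trees catch fire, 3 burn out
  T.TTTT
  .TTTF.
  TTTF..
  TTF...
  .TTF..
Step 4: 5 trees catch fire, 4 burn out
  T.TTFT
  .TTF..
  TTF...
  TF....
  .TF...
Step 5: 6 trees catch fire, 5 burn out
  T.TF.F
  .TF...
  TF....
  F.....
  .F....

T.TF.F
.TF...
TF....
F.....
.F....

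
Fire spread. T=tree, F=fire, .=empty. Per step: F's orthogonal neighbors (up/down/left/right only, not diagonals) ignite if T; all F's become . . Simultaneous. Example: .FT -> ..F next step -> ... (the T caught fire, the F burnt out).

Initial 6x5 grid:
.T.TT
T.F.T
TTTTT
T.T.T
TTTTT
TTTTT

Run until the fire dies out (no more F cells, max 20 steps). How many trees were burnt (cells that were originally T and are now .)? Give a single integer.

Step 1: +1 fires, +1 burnt (F count now 1)
Step 2: +3 fires, +1 burnt (F count now 3)
Step 3: +3 fires, +3 burnt (F count now 3)
Step 4: +7 fires, +3 burnt (F count now 7)
Step 5: +5 fires, +7 burnt (F count now 5)
Step 6: +3 fires, +5 burnt (F count now 3)
Step 7: +0 fires, +3 burnt (F count now 0)
Fire out after step 7
Initially T: 23, now '.': 29
Total burnt (originally-T cells now '.'): 22

Answer: 22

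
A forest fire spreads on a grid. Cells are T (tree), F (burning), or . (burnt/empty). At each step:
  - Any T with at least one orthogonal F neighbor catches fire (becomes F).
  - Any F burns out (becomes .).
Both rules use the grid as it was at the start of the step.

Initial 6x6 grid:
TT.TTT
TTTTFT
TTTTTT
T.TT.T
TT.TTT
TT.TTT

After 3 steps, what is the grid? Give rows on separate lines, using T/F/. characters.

Step 1: 4 trees catch fire, 1 burn out
  TT.TFT
  TTTF.F
  TTTTFT
  T.TT.T
  TT.TTT
  TT.TTT
Step 2: 5 trees catch fire, 4 burn out
  TT.F.F
  TTF...
  TTTF.F
  T.TT.T
  TT.TTT
  TT.TTT
Step 3: 4 trees catch fire, 5 burn out
  TT....
  TF....
  TTF...
  T.TF.F
  TT.TTT
  TT.TTT

TT....
TF....
TTF...
T.TF.F
TT.TTT
TT.TTT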